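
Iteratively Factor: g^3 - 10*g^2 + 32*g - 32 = (g - 2)*(g^2 - 8*g + 16) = (g - 4)*(g - 2)*(g - 4)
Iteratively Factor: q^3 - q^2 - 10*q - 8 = (q + 2)*(q^2 - 3*q - 4) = (q + 1)*(q + 2)*(q - 4)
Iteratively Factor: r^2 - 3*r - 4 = (r - 4)*(r + 1)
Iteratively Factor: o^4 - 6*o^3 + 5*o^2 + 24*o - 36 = (o - 2)*(o^3 - 4*o^2 - 3*o + 18) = (o - 2)*(o + 2)*(o^2 - 6*o + 9) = (o - 3)*(o - 2)*(o + 2)*(o - 3)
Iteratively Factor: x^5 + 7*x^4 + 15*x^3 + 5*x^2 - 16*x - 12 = (x + 1)*(x^4 + 6*x^3 + 9*x^2 - 4*x - 12) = (x + 1)*(x + 2)*(x^3 + 4*x^2 + x - 6) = (x + 1)*(x + 2)^2*(x^2 + 2*x - 3) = (x - 1)*(x + 1)*(x + 2)^2*(x + 3)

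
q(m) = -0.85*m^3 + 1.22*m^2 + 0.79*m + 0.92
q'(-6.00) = -105.65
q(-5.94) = 217.42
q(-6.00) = 223.70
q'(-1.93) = -13.42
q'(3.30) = -18.93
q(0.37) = 1.34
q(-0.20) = 0.82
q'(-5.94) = -103.68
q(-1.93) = 10.05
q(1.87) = 1.11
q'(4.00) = -30.25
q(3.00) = -8.68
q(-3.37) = 44.64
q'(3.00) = -14.84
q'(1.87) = -3.56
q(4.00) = -30.80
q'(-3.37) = -36.39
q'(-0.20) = 0.20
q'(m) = -2.55*m^2 + 2.44*m + 0.79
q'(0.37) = 1.34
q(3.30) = -13.73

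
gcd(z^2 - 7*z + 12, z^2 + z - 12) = z - 3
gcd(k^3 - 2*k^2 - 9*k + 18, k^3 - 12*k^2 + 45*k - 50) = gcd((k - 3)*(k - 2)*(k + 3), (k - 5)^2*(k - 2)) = k - 2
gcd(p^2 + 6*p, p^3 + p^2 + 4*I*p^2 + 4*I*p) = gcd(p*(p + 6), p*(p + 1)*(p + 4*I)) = p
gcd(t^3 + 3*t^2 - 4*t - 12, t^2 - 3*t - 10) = t + 2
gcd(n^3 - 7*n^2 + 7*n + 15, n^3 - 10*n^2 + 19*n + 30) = n^2 - 4*n - 5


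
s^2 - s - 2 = (s - 2)*(s + 1)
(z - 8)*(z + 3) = z^2 - 5*z - 24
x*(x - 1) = x^2 - x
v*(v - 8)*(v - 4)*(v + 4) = v^4 - 8*v^3 - 16*v^2 + 128*v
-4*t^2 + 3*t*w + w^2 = (-t + w)*(4*t + w)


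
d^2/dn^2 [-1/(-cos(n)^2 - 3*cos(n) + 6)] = (-4*sin(n)^4 + 35*sin(n)^2 - 27*cos(n)/4 - 9*cos(3*n)/4 - 1)/(-sin(n)^2 + 3*cos(n) - 5)^3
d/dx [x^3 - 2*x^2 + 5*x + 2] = 3*x^2 - 4*x + 5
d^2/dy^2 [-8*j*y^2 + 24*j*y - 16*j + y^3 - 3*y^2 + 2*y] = -16*j + 6*y - 6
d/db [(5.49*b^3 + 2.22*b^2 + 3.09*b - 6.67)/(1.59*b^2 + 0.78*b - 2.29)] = (8.7291*b^4 + 8.5644*b^3 - 40.8978*b^2 + 11.043*b - 1.8735)/(2.5281*b^4 + 2.4804*b^3 - 6.6738*b^2 - 3.5724*b + 5.2441)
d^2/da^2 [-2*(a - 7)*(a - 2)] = -4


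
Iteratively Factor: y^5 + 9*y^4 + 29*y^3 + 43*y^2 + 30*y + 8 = (y + 1)*(y^4 + 8*y^3 + 21*y^2 + 22*y + 8) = (y + 1)*(y + 2)*(y^3 + 6*y^2 + 9*y + 4) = (y + 1)*(y + 2)*(y + 4)*(y^2 + 2*y + 1) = (y + 1)^2*(y + 2)*(y + 4)*(y + 1)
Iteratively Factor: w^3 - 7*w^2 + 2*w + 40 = (w - 5)*(w^2 - 2*w - 8) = (w - 5)*(w - 4)*(w + 2)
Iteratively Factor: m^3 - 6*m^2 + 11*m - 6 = (m - 1)*(m^2 - 5*m + 6) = (m - 2)*(m - 1)*(m - 3)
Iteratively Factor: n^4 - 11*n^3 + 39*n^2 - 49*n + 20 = (n - 1)*(n^3 - 10*n^2 + 29*n - 20) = (n - 4)*(n - 1)*(n^2 - 6*n + 5) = (n - 4)*(n - 1)^2*(n - 5)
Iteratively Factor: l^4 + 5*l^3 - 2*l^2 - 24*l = (l + 3)*(l^3 + 2*l^2 - 8*l) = l*(l + 3)*(l^2 + 2*l - 8) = l*(l + 3)*(l + 4)*(l - 2)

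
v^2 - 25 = (v - 5)*(v + 5)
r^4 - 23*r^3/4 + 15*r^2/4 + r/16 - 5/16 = (r - 5)*(r - 1/2)^2*(r + 1/4)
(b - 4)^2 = b^2 - 8*b + 16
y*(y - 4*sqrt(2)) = y^2 - 4*sqrt(2)*y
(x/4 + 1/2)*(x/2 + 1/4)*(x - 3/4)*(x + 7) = x^4/8 + 35*x^3/32 + 91*x^2/64 - 55*x/64 - 21/32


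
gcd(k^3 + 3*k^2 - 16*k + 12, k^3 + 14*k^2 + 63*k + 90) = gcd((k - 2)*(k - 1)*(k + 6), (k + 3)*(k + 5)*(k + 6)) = k + 6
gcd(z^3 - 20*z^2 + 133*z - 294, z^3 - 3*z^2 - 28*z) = z - 7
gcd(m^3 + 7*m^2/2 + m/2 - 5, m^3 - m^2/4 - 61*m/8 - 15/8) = m + 5/2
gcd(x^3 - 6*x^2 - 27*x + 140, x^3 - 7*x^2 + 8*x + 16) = x - 4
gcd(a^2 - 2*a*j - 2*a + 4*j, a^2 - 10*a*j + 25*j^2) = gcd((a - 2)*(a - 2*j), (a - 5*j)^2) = 1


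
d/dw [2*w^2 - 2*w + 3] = 4*w - 2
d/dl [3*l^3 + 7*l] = 9*l^2 + 7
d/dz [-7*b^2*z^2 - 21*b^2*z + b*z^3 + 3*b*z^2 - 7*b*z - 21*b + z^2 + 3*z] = -14*b^2*z - 21*b^2 + 3*b*z^2 + 6*b*z - 7*b + 2*z + 3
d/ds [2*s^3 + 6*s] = 6*s^2 + 6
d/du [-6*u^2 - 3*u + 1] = -12*u - 3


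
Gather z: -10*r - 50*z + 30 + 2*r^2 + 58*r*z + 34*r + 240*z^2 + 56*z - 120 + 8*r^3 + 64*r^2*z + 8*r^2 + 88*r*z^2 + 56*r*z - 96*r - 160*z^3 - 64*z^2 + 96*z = 8*r^3 + 10*r^2 - 72*r - 160*z^3 + z^2*(88*r + 176) + z*(64*r^2 + 114*r + 102) - 90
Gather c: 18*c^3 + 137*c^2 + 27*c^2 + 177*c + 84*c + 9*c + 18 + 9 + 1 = 18*c^3 + 164*c^2 + 270*c + 28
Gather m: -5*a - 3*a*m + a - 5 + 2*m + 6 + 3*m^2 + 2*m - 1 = -4*a + 3*m^2 + m*(4 - 3*a)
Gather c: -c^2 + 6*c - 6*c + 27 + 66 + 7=100 - c^2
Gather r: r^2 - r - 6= r^2 - r - 6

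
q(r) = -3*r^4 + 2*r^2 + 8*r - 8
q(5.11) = -1960.42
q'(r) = -12*r^3 + 4*r + 8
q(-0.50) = -11.69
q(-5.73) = -3222.17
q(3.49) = -400.78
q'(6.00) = -2560.00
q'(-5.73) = 2242.67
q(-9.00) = -19601.00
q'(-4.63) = 1180.51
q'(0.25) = 8.81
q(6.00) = -3776.00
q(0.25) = -5.89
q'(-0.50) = 7.50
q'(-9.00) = 8720.00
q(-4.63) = -1380.79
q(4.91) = -1664.11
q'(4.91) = -1392.81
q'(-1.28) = 28.05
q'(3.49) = -488.14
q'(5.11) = -1572.75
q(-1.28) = -23.02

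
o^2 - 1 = (o - 1)*(o + 1)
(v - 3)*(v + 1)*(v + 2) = v^3 - 7*v - 6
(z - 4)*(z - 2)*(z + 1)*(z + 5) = z^4 - 23*z^2 + 18*z + 40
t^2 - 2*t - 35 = (t - 7)*(t + 5)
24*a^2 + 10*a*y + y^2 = (4*a + y)*(6*a + y)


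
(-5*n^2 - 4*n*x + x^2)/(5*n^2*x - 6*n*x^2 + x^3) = (n + x)/(x*(-n + x))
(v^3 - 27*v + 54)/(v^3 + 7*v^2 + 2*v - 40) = (v^3 - 27*v + 54)/(v^3 + 7*v^2 + 2*v - 40)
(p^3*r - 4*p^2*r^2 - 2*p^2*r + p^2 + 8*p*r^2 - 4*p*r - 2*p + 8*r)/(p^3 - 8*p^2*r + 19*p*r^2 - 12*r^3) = (p^2*r - 2*p*r + p - 2)/(p^2 - 4*p*r + 3*r^2)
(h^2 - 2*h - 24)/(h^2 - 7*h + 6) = (h + 4)/(h - 1)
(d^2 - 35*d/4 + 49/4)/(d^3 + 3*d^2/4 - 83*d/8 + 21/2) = 2*(d - 7)/(2*d^2 + 5*d - 12)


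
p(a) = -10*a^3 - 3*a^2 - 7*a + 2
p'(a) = -30*a^2 - 6*a - 7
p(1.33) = -36.14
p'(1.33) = -68.05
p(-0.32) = 4.26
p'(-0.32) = -8.15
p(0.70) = -7.80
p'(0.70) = -25.90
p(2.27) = -146.32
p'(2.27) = -175.21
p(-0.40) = 4.96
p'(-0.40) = -9.40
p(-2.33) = 128.52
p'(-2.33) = -155.89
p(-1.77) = 60.44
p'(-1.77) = -90.37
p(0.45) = -2.67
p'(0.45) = -15.78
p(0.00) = 2.00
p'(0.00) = -7.00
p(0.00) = 2.00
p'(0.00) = -7.00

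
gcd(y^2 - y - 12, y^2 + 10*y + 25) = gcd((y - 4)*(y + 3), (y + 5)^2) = 1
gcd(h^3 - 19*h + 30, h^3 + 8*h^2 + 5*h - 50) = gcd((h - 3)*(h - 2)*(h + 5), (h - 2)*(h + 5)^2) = h^2 + 3*h - 10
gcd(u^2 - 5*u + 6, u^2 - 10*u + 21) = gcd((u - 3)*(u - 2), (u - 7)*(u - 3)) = u - 3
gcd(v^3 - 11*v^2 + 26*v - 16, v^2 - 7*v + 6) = v - 1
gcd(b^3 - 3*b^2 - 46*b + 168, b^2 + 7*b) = b + 7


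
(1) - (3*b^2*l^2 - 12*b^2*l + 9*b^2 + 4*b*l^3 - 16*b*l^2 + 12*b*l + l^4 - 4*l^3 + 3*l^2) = -3*b^2*l^2 + 12*b^2*l - 9*b^2 - 4*b*l^3 + 16*b*l^2 - 12*b*l - l^4 + 4*l^3 - 3*l^2 + 1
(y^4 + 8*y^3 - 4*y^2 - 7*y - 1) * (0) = 0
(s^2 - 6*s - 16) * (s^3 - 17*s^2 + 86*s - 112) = s^5 - 23*s^4 + 172*s^3 - 356*s^2 - 704*s + 1792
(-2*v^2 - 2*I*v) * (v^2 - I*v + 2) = -2*v^4 - 6*v^2 - 4*I*v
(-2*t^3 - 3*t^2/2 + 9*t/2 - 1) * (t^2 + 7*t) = -2*t^5 - 31*t^4/2 - 6*t^3 + 61*t^2/2 - 7*t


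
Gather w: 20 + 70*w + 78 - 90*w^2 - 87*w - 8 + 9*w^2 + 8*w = -81*w^2 - 9*w + 90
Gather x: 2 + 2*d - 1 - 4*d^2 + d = -4*d^2 + 3*d + 1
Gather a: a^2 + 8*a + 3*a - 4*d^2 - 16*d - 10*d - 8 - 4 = a^2 + 11*a - 4*d^2 - 26*d - 12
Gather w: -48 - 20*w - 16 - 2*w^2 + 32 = -2*w^2 - 20*w - 32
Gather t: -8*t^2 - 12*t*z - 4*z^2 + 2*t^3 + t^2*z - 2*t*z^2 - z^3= 2*t^3 + t^2*(z - 8) + t*(-2*z^2 - 12*z) - z^3 - 4*z^2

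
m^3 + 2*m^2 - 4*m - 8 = (m - 2)*(m + 2)^2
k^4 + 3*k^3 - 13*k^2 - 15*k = k*(k - 3)*(k + 1)*(k + 5)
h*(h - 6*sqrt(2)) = h^2 - 6*sqrt(2)*h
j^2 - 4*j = j*(j - 4)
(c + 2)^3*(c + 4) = c^4 + 10*c^3 + 36*c^2 + 56*c + 32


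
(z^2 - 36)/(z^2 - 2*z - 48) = (z - 6)/(z - 8)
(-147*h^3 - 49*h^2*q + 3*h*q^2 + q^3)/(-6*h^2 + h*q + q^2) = (-49*h^2 + q^2)/(-2*h + q)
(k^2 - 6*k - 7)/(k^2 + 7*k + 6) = (k - 7)/(k + 6)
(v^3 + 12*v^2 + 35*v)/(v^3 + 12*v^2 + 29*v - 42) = v*(v + 5)/(v^2 + 5*v - 6)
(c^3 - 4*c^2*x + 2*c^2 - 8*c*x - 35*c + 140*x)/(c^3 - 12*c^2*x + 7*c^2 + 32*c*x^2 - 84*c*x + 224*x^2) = (5 - c)/(-c + 8*x)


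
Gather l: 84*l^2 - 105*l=84*l^2 - 105*l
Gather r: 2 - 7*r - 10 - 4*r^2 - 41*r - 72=-4*r^2 - 48*r - 80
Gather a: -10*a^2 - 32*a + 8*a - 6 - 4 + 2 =-10*a^2 - 24*a - 8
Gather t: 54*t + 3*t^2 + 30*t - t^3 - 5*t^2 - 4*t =-t^3 - 2*t^2 + 80*t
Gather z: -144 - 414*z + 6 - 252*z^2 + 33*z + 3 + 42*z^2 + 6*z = -210*z^2 - 375*z - 135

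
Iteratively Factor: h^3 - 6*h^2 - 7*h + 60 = (h + 3)*(h^2 - 9*h + 20) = (h - 5)*(h + 3)*(h - 4)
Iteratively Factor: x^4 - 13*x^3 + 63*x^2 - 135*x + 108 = (x - 3)*(x^3 - 10*x^2 + 33*x - 36) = (x - 3)^2*(x^2 - 7*x + 12) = (x - 3)^3*(x - 4)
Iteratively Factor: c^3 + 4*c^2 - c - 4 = (c - 1)*(c^2 + 5*c + 4) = (c - 1)*(c + 4)*(c + 1)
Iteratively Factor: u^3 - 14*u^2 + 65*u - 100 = (u - 4)*(u^2 - 10*u + 25) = (u - 5)*(u - 4)*(u - 5)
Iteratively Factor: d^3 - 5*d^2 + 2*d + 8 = (d + 1)*(d^2 - 6*d + 8) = (d - 4)*(d + 1)*(d - 2)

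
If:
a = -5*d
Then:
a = -5*d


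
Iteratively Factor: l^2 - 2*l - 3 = (l + 1)*(l - 3)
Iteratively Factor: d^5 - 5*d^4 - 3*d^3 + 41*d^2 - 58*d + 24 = (d - 1)*(d^4 - 4*d^3 - 7*d^2 + 34*d - 24) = (d - 2)*(d - 1)*(d^3 - 2*d^2 - 11*d + 12) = (d - 2)*(d - 1)^2*(d^2 - d - 12) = (d - 2)*(d - 1)^2*(d + 3)*(d - 4)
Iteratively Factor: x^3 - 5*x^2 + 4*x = (x - 4)*(x^2 - x) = (x - 4)*(x - 1)*(x)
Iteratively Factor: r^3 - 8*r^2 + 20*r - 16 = (r - 4)*(r^2 - 4*r + 4) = (r - 4)*(r - 2)*(r - 2)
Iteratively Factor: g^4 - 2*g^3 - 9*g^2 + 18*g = (g - 2)*(g^3 - 9*g) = (g - 3)*(g - 2)*(g^2 + 3*g) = g*(g - 3)*(g - 2)*(g + 3)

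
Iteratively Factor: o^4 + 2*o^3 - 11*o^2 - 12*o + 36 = (o + 3)*(o^3 - o^2 - 8*o + 12) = (o - 2)*(o + 3)*(o^2 + o - 6) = (o - 2)*(o + 3)^2*(o - 2)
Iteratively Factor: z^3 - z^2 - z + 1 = (z + 1)*(z^2 - 2*z + 1) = (z - 1)*(z + 1)*(z - 1)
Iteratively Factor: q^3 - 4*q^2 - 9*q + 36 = (q - 4)*(q^2 - 9) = (q - 4)*(q + 3)*(q - 3)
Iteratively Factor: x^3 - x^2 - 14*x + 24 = (x - 2)*(x^2 + x - 12) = (x - 3)*(x - 2)*(x + 4)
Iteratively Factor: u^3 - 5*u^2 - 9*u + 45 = (u - 5)*(u^2 - 9) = (u - 5)*(u + 3)*(u - 3)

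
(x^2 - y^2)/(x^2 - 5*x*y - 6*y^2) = (x - y)/(x - 6*y)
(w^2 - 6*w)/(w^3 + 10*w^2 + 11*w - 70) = w*(w - 6)/(w^3 + 10*w^2 + 11*w - 70)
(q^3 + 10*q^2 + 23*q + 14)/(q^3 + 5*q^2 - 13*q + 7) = (q^2 + 3*q + 2)/(q^2 - 2*q + 1)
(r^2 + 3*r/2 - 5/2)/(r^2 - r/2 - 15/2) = (r - 1)/(r - 3)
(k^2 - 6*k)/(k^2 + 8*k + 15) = k*(k - 6)/(k^2 + 8*k + 15)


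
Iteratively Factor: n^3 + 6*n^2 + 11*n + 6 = (n + 3)*(n^2 + 3*n + 2) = (n + 2)*(n + 3)*(n + 1)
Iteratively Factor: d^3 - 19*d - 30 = (d - 5)*(d^2 + 5*d + 6) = (d - 5)*(d + 3)*(d + 2)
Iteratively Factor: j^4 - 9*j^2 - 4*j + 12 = (j - 3)*(j^3 + 3*j^2 - 4) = (j - 3)*(j + 2)*(j^2 + j - 2) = (j - 3)*(j + 2)^2*(j - 1)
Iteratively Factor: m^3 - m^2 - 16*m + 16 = (m + 4)*(m^2 - 5*m + 4) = (m - 1)*(m + 4)*(m - 4)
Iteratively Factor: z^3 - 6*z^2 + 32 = (z - 4)*(z^2 - 2*z - 8) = (z - 4)*(z + 2)*(z - 4)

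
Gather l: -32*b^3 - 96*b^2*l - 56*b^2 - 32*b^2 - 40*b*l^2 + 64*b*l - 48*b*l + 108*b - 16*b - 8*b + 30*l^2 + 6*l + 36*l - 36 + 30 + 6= -32*b^3 - 88*b^2 + 84*b + l^2*(30 - 40*b) + l*(-96*b^2 + 16*b + 42)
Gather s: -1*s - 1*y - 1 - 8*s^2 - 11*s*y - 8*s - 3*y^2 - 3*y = -8*s^2 + s*(-11*y - 9) - 3*y^2 - 4*y - 1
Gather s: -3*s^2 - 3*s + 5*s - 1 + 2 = -3*s^2 + 2*s + 1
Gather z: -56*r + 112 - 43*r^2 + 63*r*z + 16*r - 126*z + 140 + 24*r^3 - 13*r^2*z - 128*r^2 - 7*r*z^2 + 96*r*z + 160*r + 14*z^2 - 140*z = 24*r^3 - 171*r^2 + 120*r + z^2*(14 - 7*r) + z*(-13*r^2 + 159*r - 266) + 252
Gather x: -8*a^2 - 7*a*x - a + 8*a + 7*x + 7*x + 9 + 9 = -8*a^2 + 7*a + x*(14 - 7*a) + 18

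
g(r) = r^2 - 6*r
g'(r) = 2*r - 6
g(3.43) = -8.82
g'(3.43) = 0.86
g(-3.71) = 36.02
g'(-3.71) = -13.42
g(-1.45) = 10.80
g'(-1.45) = -8.90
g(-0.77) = 5.21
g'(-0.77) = -7.54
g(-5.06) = 55.96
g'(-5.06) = -16.12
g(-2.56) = 21.91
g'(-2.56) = -11.12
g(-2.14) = 17.42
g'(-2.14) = -10.28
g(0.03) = -0.18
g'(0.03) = -5.94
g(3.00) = -9.00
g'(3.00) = 0.00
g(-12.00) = 216.00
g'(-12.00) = -30.00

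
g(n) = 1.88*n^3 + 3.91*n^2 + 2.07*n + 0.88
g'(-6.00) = 158.19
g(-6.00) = -276.86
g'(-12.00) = 720.39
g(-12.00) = -2709.56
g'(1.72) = 32.21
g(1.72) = 25.57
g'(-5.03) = 105.43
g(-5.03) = -149.86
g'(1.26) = 20.88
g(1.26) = 13.46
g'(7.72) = 398.58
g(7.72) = 1114.88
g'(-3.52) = 44.43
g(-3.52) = -39.95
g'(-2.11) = 10.68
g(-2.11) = -3.74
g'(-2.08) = 10.21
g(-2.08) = -3.43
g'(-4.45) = 78.96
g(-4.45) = -96.57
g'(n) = 5.64*n^2 + 7.82*n + 2.07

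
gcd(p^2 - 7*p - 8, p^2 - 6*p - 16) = p - 8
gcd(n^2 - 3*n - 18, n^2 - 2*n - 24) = n - 6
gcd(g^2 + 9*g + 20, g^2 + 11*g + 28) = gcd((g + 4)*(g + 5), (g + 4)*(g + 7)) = g + 4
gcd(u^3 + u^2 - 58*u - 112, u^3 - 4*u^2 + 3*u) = 1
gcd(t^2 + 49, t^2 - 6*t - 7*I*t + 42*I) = t - 7*I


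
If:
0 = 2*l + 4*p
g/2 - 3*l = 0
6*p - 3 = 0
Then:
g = -6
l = -1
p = 1/2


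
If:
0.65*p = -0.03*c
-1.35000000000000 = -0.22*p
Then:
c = -132.95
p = 6.14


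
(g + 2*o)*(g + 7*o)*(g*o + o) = g^3*o + 9*g^2*o^2 + g^2*o + 14*g*o^3 + 9*g*o^2 + 14*o^3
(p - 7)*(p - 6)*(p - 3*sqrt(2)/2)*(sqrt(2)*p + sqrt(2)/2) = sqrt(2)*p^4 - 25*sqrt(2)*p^3/2 - 3*p^3 + 75*p^2/2 + 71*sqrt(2)*p^2/2 - 213*p/2 + 21*sqrt(2)*p - 63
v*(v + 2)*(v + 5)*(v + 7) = v^4 + 14*v^3 + 59*v^2 + 70*v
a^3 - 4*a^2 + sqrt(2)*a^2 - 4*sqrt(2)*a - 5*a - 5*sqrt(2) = (a - 5)*(a + 1)*(a + sqrt(2))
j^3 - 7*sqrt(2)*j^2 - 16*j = j*(j - 8*sqrt(2))*(j + sqrt(2))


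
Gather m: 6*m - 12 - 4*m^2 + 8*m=-4*m^2 + 14*m - 12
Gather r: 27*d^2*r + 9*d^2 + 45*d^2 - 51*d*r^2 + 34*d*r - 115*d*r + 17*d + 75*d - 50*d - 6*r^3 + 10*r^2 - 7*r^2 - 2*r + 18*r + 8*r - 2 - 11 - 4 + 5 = 54*d^2 + 42*d - 6*r^3 + r^2*(3 - 51*d) + r*(27*d^2 - 81*d + 24) - 12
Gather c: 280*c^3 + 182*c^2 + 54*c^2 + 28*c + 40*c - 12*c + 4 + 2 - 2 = 280*c^3 + 236*c^2 + 56*c + 4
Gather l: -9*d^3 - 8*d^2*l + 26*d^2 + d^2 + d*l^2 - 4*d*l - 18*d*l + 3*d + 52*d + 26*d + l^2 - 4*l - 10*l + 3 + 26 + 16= -9*d^3 + 27*d^2 + 81*d + l^2*(d + 1) + l*(-8*d^2 - 22*d - 14) + 45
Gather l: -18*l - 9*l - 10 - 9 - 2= -27*l - 21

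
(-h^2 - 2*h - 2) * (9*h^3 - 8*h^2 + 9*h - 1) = -9*h^5 - 10*h^4 - 11*h^3 - h^2 - 16*h + 2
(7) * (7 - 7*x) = 49 - 49*x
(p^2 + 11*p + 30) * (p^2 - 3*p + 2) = p^4 + 8*p^3 - p^2 - 68*p + 60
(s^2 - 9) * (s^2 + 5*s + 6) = s^4 + 5*s^3 - 3*s^2 - 45*s - 54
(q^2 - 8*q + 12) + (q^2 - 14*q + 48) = 2*q^2 - 22*q + 60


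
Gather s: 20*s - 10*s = 10*s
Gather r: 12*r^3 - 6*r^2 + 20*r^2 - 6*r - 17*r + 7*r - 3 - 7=12*r^3 + 14*r^2 - 16*r - 10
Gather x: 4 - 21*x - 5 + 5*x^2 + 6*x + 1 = 5*x^2 - 15*x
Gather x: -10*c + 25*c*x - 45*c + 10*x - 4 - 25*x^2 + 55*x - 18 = -55*c - 25*x^2 + x*(25*c + 65) - 22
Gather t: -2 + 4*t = 4*t - 2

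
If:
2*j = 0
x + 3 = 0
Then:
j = 0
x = -3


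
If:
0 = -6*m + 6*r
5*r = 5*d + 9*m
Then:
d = -4*r/5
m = r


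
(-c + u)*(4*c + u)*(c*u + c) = -4*c^3*u - 4*c^3 + 3*c^2*u^2 + 3*c^2*u + c*u^3 + c*u^2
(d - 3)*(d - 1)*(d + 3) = d^3 - d^2 - 9*d + 9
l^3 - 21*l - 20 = (l - 5)*(l + 1)*(l + 4)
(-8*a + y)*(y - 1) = -8*a*y + 8*a + y^2 - y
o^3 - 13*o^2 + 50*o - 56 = (o - 7)*(o - 4)*(o - 2)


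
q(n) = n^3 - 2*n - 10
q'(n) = 3*n^2 - 2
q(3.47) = 24.84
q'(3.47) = 34.12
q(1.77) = -7.99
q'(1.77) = 7.40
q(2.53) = 1.13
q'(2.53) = 17.20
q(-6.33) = -250.98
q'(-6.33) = 118.21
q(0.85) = -11.09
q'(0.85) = 0.17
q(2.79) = 6.14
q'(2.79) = 21.35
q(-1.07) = -9.09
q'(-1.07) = 1.43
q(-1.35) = -9.76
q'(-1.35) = 3.47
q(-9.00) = -721.00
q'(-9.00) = 241.00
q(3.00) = 11.00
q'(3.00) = 25.00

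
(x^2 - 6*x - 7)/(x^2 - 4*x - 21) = (x + 1)/(x + 3)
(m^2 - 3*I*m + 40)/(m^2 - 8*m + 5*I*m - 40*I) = (m - 8*I)/(m - 8)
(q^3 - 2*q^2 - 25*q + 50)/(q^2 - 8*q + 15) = (q^2 + 3*q - 10)/(q - 3)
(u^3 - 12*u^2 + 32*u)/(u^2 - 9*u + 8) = u*(u - 4)/(u - 1)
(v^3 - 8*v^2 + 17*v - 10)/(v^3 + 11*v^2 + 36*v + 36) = (v^3 - 8*v^2 + 17*v - 10)/(v^3 + 11*v^2 + 36*v + 36)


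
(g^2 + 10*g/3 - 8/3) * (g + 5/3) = g^3 + 5*g^2 + 26*g/9 - 40/9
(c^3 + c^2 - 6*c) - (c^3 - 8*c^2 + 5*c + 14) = 9*c^2 - 11*c - 14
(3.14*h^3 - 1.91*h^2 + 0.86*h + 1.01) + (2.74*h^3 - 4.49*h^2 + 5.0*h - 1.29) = 5.88*h^3 - 6.4*h^2 + 5.86*h - 0.28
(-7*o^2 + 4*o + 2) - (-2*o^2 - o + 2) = -5*o^2 + 5*o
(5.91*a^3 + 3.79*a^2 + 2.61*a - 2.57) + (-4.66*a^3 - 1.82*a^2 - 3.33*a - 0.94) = 1.25*a^3 + 1.97*a^2 - 0.72*a - 3.51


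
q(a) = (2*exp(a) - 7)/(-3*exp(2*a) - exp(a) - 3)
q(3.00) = -0.03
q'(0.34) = -0.79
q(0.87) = 0.10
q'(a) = (2*exp(a) - 7)*(6*exp(2*a) + exp(a))/(-3*exp(2*a) - exp(a) - 3)^2 + 2*exp(a)/(-3*exp(2*a) - exp(a) - 3)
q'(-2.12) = -0.22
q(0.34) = 0.41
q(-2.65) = 2.22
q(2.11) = -0.04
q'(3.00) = 0.02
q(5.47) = -0.00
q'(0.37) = -0.77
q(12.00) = 0.00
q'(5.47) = 0.00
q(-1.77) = 2.04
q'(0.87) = -0.37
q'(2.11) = 0.01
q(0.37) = 0.38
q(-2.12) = 2.14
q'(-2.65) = -0.12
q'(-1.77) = -0.32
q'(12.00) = 0.00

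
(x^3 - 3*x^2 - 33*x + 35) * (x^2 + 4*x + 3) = x^5 + x^4 - 42*x^3 - 106*x^2 + 41*x + 105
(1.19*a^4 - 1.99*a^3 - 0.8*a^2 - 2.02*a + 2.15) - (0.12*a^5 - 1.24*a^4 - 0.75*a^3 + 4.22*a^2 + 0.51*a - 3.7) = -0.12*a^5 + 2.43*a^4 - 1.24*a^3 - 5.02*a^2 - 2.53*a + 5.85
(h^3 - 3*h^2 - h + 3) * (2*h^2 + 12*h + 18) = 2*h^5 + 6*h^4 - 20*h^3 - 60*h^2 + 18*h + 54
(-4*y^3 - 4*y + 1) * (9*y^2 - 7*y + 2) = -36*y^5 + 28*y^4 - 44*y^3 + 37*y^2 - 15*y + 2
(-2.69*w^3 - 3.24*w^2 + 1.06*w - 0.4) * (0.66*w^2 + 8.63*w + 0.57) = -1.7754*w^5 - 25.3531*w^4 - 28.7949*w^3 + 7.037*w^2 - 2.8478*w - 0.228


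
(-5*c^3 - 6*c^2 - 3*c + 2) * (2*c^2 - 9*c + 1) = -10*c^5 + 33*c^4 + 43*c^3 + 25*c^2 - 21*c + 2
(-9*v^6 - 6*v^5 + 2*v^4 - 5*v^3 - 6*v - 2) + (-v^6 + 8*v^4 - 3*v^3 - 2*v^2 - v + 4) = -10*v^6 - 6*v^5 + 10*v^4 - 8*v^3 - 2*v^2 - 7*v + 2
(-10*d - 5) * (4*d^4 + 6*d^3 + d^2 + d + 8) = -40*d^5 - 80*d^4 - 40*d^3 - 15*d^2 - 85*d - 40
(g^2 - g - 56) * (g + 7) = g^3 + 6*g^2 - 63*g - 392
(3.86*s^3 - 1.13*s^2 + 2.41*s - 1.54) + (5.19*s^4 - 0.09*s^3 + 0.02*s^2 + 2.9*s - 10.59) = 5.19*s^4 + 3.77*s^3 - 1.11*s^2 + 5.31*s - 12.13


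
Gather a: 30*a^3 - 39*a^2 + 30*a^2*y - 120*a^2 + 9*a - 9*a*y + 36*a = 30*a^3 + a^2*(30*y - 159) + a*(45 - 9*y)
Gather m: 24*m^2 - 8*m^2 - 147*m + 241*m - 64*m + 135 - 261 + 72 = 16*m^2 + 30*m - 54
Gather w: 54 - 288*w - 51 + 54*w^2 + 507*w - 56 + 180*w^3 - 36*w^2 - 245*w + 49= 180*w^3 + 18*w^2 - 26*w - 4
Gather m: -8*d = -8*d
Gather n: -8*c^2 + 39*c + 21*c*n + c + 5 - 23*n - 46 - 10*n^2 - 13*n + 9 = -8*c^2 + 40*c - 10*n^2 + n*(21*c - 36) - 32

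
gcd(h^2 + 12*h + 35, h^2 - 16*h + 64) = 1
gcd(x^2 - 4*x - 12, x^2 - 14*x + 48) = x - 6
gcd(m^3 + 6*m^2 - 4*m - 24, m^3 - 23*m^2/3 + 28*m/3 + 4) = m - 2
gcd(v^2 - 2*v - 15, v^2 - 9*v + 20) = v - 5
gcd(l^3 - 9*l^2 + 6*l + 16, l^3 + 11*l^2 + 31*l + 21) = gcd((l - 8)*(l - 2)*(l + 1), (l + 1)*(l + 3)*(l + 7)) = l + 1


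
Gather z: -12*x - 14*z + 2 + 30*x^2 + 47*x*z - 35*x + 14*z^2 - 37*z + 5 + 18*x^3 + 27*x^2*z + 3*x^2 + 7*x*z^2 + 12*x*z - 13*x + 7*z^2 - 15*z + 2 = 18*x^3 + 33*x^2 - 60*x + z^2*(7*x + 21) + z*(27*x^2 + 59*x - 66) + 9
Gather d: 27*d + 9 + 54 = 27*d + 63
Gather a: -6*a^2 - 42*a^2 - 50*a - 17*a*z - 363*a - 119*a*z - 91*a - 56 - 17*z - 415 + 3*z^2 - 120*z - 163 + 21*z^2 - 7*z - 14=-48*a^2 + a*(-136*z - 504) + 24*z^2 - 144*z - 648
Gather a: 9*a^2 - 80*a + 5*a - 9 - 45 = 9*a^2 - 75*a - 54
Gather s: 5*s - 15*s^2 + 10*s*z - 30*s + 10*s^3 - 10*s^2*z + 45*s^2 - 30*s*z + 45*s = 10*s^3 + s^2*(30 - 10*z) + s*(20 - 20*z)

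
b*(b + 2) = b^2 + 2*b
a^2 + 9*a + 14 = (a + 2)*(a + 7)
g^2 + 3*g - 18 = (g - 3)*(g + 6)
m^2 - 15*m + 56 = (m - 8)*(m - 7)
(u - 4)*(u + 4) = u^2 - 16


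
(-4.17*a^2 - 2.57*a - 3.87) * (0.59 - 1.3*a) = 5.421*a^3 + 0.8807*a^2 + 3.5147*a - 2.2833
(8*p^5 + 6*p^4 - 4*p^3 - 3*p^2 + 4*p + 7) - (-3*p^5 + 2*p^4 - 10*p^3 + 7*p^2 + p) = 11*p^5 + 4*p^4 + 6*p^3 - 10*p^2 + 3*p + 7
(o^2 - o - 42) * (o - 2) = o^3 - 3*o^2 - 40*o + 84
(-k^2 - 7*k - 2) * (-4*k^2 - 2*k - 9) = 4*k^4 + 30*k^3 + 31*k^2 + 67*k + 18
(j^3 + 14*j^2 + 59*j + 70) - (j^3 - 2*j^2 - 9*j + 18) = 16*j^2 + 68*j + 52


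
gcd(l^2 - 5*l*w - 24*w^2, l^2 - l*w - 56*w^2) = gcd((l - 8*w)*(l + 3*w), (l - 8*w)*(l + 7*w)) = -l + 8*w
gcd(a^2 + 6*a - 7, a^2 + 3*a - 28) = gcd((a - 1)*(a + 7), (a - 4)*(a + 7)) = a + 7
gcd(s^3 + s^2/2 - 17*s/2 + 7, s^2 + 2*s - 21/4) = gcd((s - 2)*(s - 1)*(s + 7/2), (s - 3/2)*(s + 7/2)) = s + 7/2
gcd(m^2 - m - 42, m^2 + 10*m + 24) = m + 6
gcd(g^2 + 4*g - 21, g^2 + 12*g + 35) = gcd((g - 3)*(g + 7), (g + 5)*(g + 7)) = g + 7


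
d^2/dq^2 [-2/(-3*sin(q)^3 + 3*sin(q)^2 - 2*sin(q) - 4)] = 2*(-81*sin(q)^6 + 99*sin(q)^5 + 60*sin(q)^4 - 18*sin(q)^3 + 38*sin(q)^2 - 100*sin(q) + 32)/(3*sin(q)^3 - 3*sin(q)^2 + 2*sin(q) + 4)^3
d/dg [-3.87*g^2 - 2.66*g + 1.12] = -7.74*g - 2.66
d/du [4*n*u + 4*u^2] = 4*n + 8*u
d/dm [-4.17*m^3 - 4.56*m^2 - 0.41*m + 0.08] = -12.51*m^2 - 9.12*m - 0.41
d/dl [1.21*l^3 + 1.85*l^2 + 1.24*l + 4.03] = 3.63*l^2 + 3.7*l + 1.24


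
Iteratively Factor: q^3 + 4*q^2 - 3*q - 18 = (q + 3)*(q^2 + q - 6) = (q - 2)*(q + 3)*(q + 3)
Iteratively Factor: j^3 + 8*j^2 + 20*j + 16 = (j + 4)*(j^2 + 4*j + 4) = (j + 2)*(j + 4)*(j + 2)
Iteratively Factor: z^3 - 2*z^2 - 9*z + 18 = (z - 3)*(z^2 + z - 6) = (z - 3)*(z + 3)*(z - 2)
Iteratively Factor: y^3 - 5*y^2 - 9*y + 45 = (y - 5)*(y^2 - 9) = (y - 5)*(y + 3)*(y - 3)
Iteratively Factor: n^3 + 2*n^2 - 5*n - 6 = (n + 1)*(n^2 + n - 6) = (n + 1)*(n + 3)*(n - 2)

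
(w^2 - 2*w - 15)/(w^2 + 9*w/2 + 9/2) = 2*(w - 5)/(2*w + 3)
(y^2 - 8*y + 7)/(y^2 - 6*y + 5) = (y - 7)/(y - 5)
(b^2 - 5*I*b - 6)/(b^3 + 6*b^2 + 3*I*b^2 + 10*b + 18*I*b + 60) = (b - 3*I)/(b^2 + b*(6 + 5*I) + 30*I)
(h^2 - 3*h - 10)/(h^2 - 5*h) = (h + 2)/h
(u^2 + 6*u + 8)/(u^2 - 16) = (u + 2)/(u - 4)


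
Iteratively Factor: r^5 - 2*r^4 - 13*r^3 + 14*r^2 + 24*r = (r - 2)*(r^4 - 13*r^2 - 12*r) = (r - 4)*(r - 2)*(r^3 + 4*r^2 + 3*r) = (r - 4)*(r - 2)*(r + 1)*(r^2 + 3*r) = (r - 4)*(r - 2)*(r + 1)*(r + 3)*(r)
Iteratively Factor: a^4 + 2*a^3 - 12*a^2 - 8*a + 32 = (a + 2)*(a^3 - 12*a + 16) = (a - 2)*(a + 2)*(a^2 + 2*a - 8) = (a - 2)*(a + 2)*(a + 4)*(a - 2)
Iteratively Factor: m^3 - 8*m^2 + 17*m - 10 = (m - 5)*(m^2 - 3*m + 2) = (m - 5)*(m - 1)*(m - 2)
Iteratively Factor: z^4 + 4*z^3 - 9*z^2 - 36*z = (z + 4)*(z^3 - 9*z) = (z + 3)*(z + 4)*(z^2 - 3*z) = (z - 3)*(z + 3)*(z + 4)*(z)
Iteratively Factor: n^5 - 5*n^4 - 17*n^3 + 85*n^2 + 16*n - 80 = (n - 5)*(n^4 - 17*n^2 + 16) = (n - 5)*(n + 1)*(n^3 - n^2 - 16*n + 16) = (n - 5)*(n - 1)*(n + 1)*(n^2 - 16) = (n - 5)*(n - 4)*(n - 1)*(n + 1)*(n + 4)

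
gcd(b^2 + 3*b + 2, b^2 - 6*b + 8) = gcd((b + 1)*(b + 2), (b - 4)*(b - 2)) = 1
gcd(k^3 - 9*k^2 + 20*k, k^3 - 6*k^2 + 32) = k - 4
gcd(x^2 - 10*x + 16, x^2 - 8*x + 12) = x - 2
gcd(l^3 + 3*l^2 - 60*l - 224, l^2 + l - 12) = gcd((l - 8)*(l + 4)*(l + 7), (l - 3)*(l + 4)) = l + 4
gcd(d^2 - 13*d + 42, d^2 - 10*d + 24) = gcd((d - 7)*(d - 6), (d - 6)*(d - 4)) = d - 6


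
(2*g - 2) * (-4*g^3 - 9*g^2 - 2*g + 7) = -8*g^4 - 10*g^3 + 14*g^2 + 18*g - 14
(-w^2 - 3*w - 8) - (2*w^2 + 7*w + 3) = -3*w^2 - 10*w - 11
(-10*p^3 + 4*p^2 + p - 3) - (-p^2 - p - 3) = -10*p^3 + 5*p^2 + 2*p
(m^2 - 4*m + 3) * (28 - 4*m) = -4*m^3 + 44*m^2 - 124*m + 84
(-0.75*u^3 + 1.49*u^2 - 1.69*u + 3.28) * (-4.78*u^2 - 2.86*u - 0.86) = 3.585*u^5 - 4.9772*u^4 + 4.4618*u^3 - 12.1264*u^2 - 7.9274*u - 2.8208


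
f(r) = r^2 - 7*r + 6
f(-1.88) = 22.69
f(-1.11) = 15.00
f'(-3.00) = -13.00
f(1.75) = -3.19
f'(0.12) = -6.76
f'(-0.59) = -8.18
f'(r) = 2*r - 7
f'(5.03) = 3.06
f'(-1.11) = -9.22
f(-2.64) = 31.45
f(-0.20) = 7.44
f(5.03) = -3.91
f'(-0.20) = -7.40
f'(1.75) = -3.50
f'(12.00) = 17.00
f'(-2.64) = -12.28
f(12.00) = 66.00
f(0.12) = 5.17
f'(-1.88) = -10.76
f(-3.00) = 36.00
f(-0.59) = 10.48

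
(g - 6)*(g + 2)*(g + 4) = g^3 - 28*g - 48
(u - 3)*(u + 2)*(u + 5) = u^3 + 4*u^2 - 11*u - 30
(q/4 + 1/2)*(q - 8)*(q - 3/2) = q^3/4 - 15*q^2/8 - 7*q/4 + 6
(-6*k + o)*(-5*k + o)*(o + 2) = 30*k^2*o + 60*k^2 - 11*k*o^2 - 22*k*o + o^3 + 2*o^2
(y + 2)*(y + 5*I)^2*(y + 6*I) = y^4 + 2*y^3 + 16*I*y^3 - 85*y^2 + 32*I*y^2 - 170*y - 150*I*y - 300*I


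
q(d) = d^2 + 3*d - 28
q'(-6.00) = -9.00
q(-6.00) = -10.00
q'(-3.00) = -3.00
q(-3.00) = -28.00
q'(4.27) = 11.54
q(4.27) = 3.04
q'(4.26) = 11.52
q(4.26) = 2.93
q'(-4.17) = -5.34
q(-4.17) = -23.12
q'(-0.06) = 2.88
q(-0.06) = -28.18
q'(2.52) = 8.04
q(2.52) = -14.09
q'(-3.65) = -4.30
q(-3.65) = -25.63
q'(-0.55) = 1.90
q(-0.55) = -29.35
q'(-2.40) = -1.80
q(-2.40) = -29.44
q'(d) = 2*d + 3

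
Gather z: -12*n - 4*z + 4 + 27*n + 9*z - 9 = 15*n + 5*z - 5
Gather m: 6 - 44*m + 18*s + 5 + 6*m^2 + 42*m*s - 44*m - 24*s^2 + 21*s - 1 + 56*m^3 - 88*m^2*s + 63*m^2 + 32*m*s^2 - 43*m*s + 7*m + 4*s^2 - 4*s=56*m^3 + m^2*(69 - 88*s) + m*(32*s^2 - s - 81) - 20*s^2 + 35*s + 10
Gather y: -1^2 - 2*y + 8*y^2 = 8*y^2 - 2*y - 1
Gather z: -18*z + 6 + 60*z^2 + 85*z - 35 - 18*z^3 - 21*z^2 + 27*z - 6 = -18*z^3 + 39*z^2 + 94*z - 35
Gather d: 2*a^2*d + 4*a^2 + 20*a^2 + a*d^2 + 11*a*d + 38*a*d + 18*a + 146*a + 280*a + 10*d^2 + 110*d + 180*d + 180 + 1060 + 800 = 24*a^2 + 444*a + d^2*(a + 10) + d*(2*a^2 + 49*a + 290) + 2040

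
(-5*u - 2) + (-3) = -5*u - 5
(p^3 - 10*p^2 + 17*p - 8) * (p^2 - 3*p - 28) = p^5 - 13*p^4 + 19*p^3 + 221*p^2 - 452*p + 224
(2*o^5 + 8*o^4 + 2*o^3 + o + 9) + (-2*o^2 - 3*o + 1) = 2*o^5 + 8*o^4 + 2*o^3 - 2*o^2 - 2*o + 10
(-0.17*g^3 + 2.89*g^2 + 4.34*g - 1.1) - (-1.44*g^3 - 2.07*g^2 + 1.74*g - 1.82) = 1.27*g^3 + 4.96*g^2 + 2.6*g + 0.72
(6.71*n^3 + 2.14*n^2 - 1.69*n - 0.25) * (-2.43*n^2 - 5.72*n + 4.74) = -16.3053*n^5 - 43.5814*n^4 + 23.6713*n^3 + 20.4179*n^2 - 6.5806*n - 1.185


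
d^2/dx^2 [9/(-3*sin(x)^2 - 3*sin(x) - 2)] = 27*(12*sin(x)^4 + 9*sin(x)^3 - 23*sin(x)^2 - 20*sin(x) - 2)/(3*sin(x)^2 + 3*sin(x) + 2)^3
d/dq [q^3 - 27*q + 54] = 3*q^2 - 27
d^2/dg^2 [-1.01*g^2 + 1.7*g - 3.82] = -2.02000000000000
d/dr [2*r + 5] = 2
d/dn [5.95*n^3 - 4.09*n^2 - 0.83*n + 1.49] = 17.85*n^2 - 8.18*n - 0.83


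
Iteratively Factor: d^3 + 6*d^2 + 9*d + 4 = (d + 1)*(d^2 + 5*d + 4) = (d + 1)^2*(d + 4)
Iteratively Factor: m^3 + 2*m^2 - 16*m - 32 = (m + 4)*(m^2 - 2*m - 8) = (m + 2)*(m + 4)*(m - 4)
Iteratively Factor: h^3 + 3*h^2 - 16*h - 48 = (h + 4)*(h^2 - h - 12) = (h + 3)*(h + 4)*(h - 4)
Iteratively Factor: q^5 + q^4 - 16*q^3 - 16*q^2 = (q + 1)*(q^4 - 16*q^2) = q*(q + 1)*(q^3 - 16*q) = q^2*(q + 1)*(q^2 - 16) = q^2*(q + 1)*(q + 4)*(q - 4)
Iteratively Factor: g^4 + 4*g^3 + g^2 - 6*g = (g)*(g^3 + 4*g^2 + g - 6) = g*(g + 2)*(g^2 + 2*g - 3) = g*(g + 2)*(g + 3)*(g - 1)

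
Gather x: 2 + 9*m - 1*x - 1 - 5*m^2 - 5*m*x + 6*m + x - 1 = -5*m^2 - 5*m*x + 15*m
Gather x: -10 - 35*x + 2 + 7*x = -28*x - 8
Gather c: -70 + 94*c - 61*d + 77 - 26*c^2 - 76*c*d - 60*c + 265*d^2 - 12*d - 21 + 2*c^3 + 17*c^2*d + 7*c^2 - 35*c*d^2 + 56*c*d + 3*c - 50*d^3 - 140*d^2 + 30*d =2*c^3 + c^2*(17*d - 19) + c*(-35*d^2 - 20*d + 37) - 50*d^3 + 125*d^2 - 43*d - 14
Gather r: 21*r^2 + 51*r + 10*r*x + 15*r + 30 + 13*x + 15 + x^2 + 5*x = 21*r^2 + r*(10*x + 66) + x^2 + 18*x + 45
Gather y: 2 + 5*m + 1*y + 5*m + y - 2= 10*m + 2*y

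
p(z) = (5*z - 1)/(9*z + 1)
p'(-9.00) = 0.00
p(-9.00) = 0.58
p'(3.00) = 0.02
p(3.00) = 0.50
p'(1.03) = 0.13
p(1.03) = 0.40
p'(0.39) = 0.69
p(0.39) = 0.21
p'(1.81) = 0.05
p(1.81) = 0.47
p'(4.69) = 0.01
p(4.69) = 0.52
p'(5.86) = 0.00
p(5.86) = 0.53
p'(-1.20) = 0.15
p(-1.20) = 0.71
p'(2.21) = 0.03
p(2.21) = 0.48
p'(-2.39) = 0.03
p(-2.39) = 0.63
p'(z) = -9*(5*z - 1)/(9*z + 1)^2 + 5/(9*z + 1)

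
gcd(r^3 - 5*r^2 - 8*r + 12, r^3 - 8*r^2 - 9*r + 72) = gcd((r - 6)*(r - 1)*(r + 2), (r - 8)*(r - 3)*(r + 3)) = 1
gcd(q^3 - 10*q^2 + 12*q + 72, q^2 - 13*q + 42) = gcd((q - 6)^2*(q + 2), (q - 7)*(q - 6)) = q - 6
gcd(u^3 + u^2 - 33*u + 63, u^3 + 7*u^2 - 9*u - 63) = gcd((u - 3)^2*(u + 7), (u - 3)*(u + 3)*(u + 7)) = u^2 + 4*u - 21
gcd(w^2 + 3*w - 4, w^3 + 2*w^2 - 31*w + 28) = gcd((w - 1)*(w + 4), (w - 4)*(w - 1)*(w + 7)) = w - 1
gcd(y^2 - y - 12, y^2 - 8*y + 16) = y - 4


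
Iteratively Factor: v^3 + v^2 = (v)*(v^2 + v) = v*(v + 1)*(v)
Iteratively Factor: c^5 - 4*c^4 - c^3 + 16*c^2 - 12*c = (c - 1)*(c^4 - 3*c^3 - 4*c^2 + 12*c) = (c - 2)*(c - 1)*(c^3 - c^2 - 6*c) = (c - 2)*(c - 1)*(c + 2)*(c^2 - 3*c) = c*(c - 2)*(c - 1)*(c + 2)*(c - 3)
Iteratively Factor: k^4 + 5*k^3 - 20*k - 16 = (k + 4)*(k^3 + k^2 - 4*k - 4) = (k + 2)*(k + 4)*(k^2 - k - 2) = (k - 2)*(k + 2)*(k + 4)*(k + 1)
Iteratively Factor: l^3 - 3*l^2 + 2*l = (l)*(l^2 - 3*l + 2) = l*(l - 1)*(l - 2)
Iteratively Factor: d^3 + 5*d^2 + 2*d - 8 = (d + 4)*(d^2 + d - 2) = (d - 1)*(d + 4)*(d + 2)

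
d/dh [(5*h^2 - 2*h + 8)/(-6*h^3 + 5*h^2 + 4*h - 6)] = 2*(15*h^4 - 12*h^3 + 87*h^2 - 70*h - 10)/(36*h^6 - 60*h^5 - 23*h^4 + 112*h^3 - 44*h^2 - 48*h + 36)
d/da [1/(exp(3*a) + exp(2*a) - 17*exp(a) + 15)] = (-3*exp(2*a) - 2*exp(a) + 17)*exp(a)/(exp(3*a) + exp(2*a) - 17*exp(a) + 15)^2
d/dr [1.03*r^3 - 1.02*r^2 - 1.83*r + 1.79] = 3.09*r^2 - 2.04*r - 1.83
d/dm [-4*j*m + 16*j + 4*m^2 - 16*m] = -4*j + 8*m - 16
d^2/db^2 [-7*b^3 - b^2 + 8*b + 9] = -42*b - 2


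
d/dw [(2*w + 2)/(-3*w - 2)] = 2/(3*w + 2)^2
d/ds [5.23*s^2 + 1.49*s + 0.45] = 10.46*s + 1.49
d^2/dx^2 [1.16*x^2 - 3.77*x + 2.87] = 2.32000000000000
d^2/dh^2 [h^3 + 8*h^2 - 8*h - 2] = 6*h + 16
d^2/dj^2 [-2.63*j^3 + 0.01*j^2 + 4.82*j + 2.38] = 0.02 - 15.78*j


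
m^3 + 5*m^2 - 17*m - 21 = (m - 3)*(m + 1)*(m + 7)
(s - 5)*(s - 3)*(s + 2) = s^3 - 6*s^2 - s + 30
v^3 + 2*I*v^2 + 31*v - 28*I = (v - 4*I)*(v - I)*(v + 7*I)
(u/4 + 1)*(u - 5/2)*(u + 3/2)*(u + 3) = u^4/4 + 3*u^3/2 + 5*u^2/16 - 153*u/16 - 45/4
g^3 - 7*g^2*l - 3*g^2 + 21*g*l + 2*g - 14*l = (g - 2)*(g - 1)*(g - 7*l)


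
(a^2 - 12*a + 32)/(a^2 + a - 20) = (a - 8)/(a + 5)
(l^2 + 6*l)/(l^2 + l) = (l + 6)/(l + 1)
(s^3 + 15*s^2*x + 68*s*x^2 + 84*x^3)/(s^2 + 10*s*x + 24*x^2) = (s^2 + 9*s*x + 14*x^2)/(s + 4*x)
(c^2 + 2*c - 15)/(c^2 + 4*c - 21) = (c + 5)/(c + 7)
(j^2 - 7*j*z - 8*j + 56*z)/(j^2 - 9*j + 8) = (j - 7*z)/(j - 1)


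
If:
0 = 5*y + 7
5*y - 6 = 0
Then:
No Solution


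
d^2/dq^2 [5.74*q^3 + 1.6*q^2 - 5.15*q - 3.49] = 34.44*q + 3.2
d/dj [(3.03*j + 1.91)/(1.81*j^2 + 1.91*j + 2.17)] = (-5.4843*j^2 - 6.9142*j + 2.927)/(3.2761*j^4 + 6.9142*j^3 + 11.5035*j^2 + 8.2894*j + 4.7089)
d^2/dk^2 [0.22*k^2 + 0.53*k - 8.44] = 0.440000000000000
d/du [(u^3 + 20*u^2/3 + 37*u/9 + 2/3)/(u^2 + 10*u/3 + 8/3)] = (27*u^4 + 180*u^3 + 705*u^2 + 924*u + 236)/(3*(9*u^4 + 60*u^3 + 148*u^2 + 160*u + 64))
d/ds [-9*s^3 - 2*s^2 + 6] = s*(-27*s - 4)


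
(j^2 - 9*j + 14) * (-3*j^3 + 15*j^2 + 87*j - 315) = -3*j^5 + 42*j^4 - 90*j^3 - 888*j^2 + 4053*j - 4410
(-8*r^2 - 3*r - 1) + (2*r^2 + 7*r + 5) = -6*r^2 + 4*r + 4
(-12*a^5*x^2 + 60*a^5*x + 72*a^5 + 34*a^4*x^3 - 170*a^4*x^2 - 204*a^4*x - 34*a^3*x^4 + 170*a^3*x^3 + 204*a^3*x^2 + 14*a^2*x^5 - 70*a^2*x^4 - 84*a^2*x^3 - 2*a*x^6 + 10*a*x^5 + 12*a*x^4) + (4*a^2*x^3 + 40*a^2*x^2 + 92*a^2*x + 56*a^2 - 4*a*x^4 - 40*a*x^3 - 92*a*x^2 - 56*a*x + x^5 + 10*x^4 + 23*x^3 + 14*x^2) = -12*a^5*x^2 + 60*a^5*x + 72*a^5 + 34*a^4*x^3 - 170*a^4*x^2 - 204*a^4*x - 34*a^3*x^4 + 170*a^3*x^3 + 204*a^3*x^2 + 14*a^2*x^5 - 70*a^2*x^4 - 80*a^2*x^3 + 40*a^2*x^2 + 92*a^2*x + 56*a^2 - 2*a*x^6 + 10*a*x^5 + 8*a*x^4 - 40*a*x^3 - 92*a*x^2 - 56*a*x + x^5 + 10*x^4 + 23*x^3 + 14*x^2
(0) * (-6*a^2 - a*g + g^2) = 0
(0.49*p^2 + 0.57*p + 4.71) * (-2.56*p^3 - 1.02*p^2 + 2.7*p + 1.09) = -1.2544*p^5 - 1.959*p^4 - 11.316*p^3 - 2.7311*p^2 + 13.3383*p + 5.1339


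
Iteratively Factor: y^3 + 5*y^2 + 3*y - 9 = (y + 3)*(y^2 + 2*y - 3) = (y + 3)^2*(y - 1)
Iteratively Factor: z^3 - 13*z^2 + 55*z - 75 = (z - 3)*(z^2 - 10*z + 25) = (z - 5)*(z - 3)*(z - 5)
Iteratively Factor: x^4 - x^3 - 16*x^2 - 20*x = (x + 2)*(x^3 - 3*x^2 - 10*x) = (x + 2)^2*(x^2 - 5*x) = x*(x + 2)^2*(x - 5)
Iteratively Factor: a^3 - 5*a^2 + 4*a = (a - 4)*(a^2 - a) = a*(a - 4)*(a - 1)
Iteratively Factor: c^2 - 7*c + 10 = (c - 2)*(c - 5)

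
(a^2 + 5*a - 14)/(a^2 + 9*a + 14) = (a - 2)/(a + 2)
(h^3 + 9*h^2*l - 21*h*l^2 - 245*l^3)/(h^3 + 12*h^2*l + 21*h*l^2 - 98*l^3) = (h - 5*l)/(h - 2*l)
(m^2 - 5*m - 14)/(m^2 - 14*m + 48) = (m^2 - 5*m - 14)/(m^2 - 14*m + 48)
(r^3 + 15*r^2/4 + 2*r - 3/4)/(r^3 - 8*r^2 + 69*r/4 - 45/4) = (4*r^3 + 15*r^2 + 8*r - 3)/(4*r^3 - 32*r^2 + 69*r - 45)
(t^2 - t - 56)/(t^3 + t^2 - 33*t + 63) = (t - 8)/(t^2 - 6*t + 9)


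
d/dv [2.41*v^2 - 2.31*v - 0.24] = 4.82*v - 2.31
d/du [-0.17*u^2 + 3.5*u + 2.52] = 3.5 - 0.34*u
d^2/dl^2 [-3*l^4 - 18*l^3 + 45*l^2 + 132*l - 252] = -36*l^2 - 108*l + 90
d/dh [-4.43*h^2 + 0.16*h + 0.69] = 0.16 - 8.86*h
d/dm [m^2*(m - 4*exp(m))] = m*(-4*m*exp(m) + 3*m - 8*exp(m))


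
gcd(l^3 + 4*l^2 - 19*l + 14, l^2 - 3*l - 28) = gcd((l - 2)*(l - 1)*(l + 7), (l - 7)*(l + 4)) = 1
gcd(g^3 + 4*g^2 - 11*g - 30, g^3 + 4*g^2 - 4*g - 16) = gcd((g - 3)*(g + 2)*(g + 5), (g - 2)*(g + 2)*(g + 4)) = g + 2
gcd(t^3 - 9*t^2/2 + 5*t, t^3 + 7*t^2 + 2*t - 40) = t - 2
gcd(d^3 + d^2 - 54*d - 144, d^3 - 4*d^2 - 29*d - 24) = d^2 - 5*d - 24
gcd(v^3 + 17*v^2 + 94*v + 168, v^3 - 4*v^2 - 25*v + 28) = v + 4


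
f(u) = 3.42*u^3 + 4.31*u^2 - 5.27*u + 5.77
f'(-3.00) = 61.21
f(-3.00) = -31.97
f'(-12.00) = 1368.73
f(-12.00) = -5220.11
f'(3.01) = 113.63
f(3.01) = 122.22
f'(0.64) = 4.45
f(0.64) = 5.06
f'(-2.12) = 22.57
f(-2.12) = 3.73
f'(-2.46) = 35.61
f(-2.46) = -6.10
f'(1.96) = 51.04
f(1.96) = 37.75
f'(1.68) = 38.17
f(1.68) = 25.30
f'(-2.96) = 59.11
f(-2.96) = -29.56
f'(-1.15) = -1.61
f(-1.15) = 12.33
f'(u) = 10.26*u^2 + 8.62*u - 5.27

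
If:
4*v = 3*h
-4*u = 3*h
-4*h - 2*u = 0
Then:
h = 0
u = 0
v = 0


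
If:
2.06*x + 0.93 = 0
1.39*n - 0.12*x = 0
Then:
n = -0.04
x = -0.45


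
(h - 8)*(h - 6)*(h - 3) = h^3 - 17*h^2 + 90*h - 144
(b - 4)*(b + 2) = b^2 - 2*b - 8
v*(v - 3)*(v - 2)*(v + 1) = v^4 - 4*v^3 + v^2 + 6*v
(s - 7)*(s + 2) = s^2 - 5*s - 14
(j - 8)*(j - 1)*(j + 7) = j^3 - 2*j^2 - 55*j + 56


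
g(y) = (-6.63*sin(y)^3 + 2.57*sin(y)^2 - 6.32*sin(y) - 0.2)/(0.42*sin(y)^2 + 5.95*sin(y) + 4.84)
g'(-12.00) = -0.65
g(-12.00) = -0.48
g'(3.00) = 0.85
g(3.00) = -0.19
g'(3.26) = 1.93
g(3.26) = 0.14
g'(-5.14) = -0.49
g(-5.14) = -0.83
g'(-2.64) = 10.36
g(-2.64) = 2.01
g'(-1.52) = -6.17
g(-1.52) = -22.36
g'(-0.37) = -5.58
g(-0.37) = 1.00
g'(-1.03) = -13595.84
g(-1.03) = 236.30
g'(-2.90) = 3.18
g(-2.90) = 0.45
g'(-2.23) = 231.72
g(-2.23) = 24.25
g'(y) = (-0.84*sin(y)*cos(y) - 5.95*cos(y))*(-6.63*sin(y)^3 + 2.57*sin(y)^2 - 6.32*sin(y) - 0.2)/(0.42*sin(y)^2 + 5.95*sin(y) + 4.84)^2 + (-19.89*sin(y)^2*cos(y) + 5.14*sin(y)*cos(y) - 6.32*cos(y))/(0.42*sin(y)^2 + 5.95*sin(y) + 4.84)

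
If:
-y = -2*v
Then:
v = y/2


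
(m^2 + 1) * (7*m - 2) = 7*m^3 - 2*m^2 + 7*m - 2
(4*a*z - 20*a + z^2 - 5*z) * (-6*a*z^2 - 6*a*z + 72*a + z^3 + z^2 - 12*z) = -24*a^2*z^3 + 96*a^2*z^2 + 408*a^2*z - 1440*a^2 - 2*a*z^4 + 8*a*z^3 + 34*a*z^2 - 120*a*z + z^5 - 4*z^4 - 17*z^3 + 60*z^2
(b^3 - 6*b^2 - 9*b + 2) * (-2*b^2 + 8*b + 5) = -2*b^5 + 20*b^4 - 25*b^3 - 106*b^2 - 29*b + 10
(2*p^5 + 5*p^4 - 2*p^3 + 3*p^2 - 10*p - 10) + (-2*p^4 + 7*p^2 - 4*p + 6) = 2*p^5 + 3*p^4 - 2*p^3 + 10*p^2 - 14*p - 4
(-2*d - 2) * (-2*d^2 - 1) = 4*d^3 + 4*d^2 + 2*d + 2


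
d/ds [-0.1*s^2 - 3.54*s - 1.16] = -0.2*s - 3.54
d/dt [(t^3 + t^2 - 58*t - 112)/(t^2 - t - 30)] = (t^4 - 2*t^3 - 33*t^2 + 164*t + 1628)/(t^4 - 2*t^3 - 59*t^2 + 60*t + 900)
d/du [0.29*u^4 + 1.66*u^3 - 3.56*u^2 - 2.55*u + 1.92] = 1.16*u^3 + 4.98*u^2 - 7.12*u - 2.55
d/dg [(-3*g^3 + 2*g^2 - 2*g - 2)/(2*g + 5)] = (-12*g^3 - 41*g^2 + 20*g - 6)/(4*g^2 + 20*g + 25)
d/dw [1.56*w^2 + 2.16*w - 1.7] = 3.12*w + 2.16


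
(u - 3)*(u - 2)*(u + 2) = u^3 - 3*u^2 - 4*u + 12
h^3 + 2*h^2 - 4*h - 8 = (h - 2)*(h + 2)^2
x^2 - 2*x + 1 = (x - 1)^2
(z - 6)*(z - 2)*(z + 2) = z^3 - 6*z^2 - 4*z + 24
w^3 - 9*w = w*(w - 3)*(w + 3)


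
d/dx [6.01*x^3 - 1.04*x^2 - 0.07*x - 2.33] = 18.03*x^2 - 2.08*x - 0.07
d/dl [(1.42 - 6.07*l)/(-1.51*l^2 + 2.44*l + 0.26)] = (-9.1657*l^2 + 4.2884*l - 5.043)/(2.2801*l^4 - 7.3688*l^3 + 5.1684*l^2 + 1.2688*l + 0.0676)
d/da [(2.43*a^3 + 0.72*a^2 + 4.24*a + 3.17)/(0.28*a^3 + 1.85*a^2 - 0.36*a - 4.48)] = (4.2939*a^4 - 4.124*a^3 - 43.4252*a^2 - 18.1802*a - 17.854)/(0.0784*a^6 + 1.036*a^5 + 3.2209*a^4 - 3.8408*a^3 - 16.4464*a^2 + 3.2256*a + 20.0704)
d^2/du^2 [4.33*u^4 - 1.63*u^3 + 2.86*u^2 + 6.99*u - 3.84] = 51.96*u^2 - 9.78*u + 5.72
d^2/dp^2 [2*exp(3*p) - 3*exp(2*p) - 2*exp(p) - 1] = (18*exp(2*p) - 12*exp(p) - 2)*exp(p)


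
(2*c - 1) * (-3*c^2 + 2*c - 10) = -6*c^3 + 7*c^2 - 22*c + 10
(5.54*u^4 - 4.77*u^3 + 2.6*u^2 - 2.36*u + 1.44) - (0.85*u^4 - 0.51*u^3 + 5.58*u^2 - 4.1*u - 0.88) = 4.69*u^4 - 4.26*u^3 - 2.98*u^2 + 1.74*u + 2.32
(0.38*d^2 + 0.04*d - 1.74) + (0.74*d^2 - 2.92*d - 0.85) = 1.12*d^2 - 2.88*d - 2.59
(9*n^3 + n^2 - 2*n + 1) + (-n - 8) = 9*n^3 + n^2 - 3*n - 7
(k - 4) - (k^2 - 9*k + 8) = -k^2 + 10*k - 12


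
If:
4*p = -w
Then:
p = -w/4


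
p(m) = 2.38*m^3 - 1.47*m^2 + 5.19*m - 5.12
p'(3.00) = 60.63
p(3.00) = 61.48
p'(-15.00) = 1655.79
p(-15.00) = -8446.22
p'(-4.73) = 178.84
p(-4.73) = -314.42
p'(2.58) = 45.13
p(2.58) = 39.36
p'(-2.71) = 65.59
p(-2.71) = -77.35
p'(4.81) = 156.24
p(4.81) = 250.69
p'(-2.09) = 42.52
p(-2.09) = -44.12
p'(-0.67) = 10.36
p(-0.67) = -9.97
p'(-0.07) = 5.43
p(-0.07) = -5.49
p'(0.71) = 6.70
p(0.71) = -1.32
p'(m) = 7.14*m^2 - 2.94*m + 5.19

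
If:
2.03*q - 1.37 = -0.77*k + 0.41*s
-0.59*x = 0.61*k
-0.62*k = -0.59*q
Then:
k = -0.967213114754098*x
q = -1.01639344262295*x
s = -6.84886045581767*x - 3.34146341463415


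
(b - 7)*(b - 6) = b^2 - 13*b + 42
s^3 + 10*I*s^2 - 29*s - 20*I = (s + I)*(s + 4*I)*(s + 5*I)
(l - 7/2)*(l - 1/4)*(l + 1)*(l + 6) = l^4 + 13*l^3/4 - 155*l^2/8 - 131*l/8 + 21/4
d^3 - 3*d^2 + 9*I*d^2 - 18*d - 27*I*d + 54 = (d - 3)*(d + 3*I)*(d + 6*I)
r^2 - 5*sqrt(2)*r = r*(r - 5*sqrt(2))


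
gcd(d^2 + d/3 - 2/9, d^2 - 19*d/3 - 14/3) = d + 2/3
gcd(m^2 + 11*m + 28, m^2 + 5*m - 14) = m + 7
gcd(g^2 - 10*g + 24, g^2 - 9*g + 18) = g - 6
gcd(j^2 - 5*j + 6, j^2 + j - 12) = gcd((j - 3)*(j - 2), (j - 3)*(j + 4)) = j - 3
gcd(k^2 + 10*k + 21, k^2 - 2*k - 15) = k + 3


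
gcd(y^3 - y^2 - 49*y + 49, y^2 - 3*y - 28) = y - 7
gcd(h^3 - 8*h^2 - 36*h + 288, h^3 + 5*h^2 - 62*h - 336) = h^2 - 2*h - 48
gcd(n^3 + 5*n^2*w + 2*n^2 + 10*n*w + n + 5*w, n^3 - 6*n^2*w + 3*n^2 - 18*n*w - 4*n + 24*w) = 1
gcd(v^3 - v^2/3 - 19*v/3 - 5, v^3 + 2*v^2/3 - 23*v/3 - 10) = v^2 - 4*v/3 - 5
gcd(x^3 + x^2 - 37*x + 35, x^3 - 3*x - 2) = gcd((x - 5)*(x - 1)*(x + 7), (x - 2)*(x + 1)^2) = 1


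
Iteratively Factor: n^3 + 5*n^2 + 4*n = (n + 1)*(n^2 + 4*n) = (n + 1)*(n + 4)*(n)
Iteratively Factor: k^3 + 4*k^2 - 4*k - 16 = (k + 2)*(k^2 + 2*k - 8) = (k + 2)*(k + 4)*(k - 2)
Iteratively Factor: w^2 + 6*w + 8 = (w + 2)*(w + 4)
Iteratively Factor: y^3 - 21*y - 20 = (y - 5)*(y^2 + 5*y + 4) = (y - 5)*(y + 1)*(y + 4)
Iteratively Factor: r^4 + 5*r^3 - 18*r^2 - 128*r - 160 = (r - 5)*(r^3 + 10*r^2 + 32*r + 32) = (r - 5)*(r + 2)*(r^2 + 8*r + 16) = (r - 5)*(r + 2)*(r + 4)*(r + 4)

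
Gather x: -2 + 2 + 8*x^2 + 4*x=8*x^2 + 4*x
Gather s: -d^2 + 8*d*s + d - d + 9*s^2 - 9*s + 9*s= -d^2 + 8*d*s + 9*s^2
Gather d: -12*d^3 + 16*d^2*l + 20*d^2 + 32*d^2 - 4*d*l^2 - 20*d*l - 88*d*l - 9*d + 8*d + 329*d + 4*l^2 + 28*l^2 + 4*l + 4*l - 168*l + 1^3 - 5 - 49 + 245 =-12*d^3 + d^2*(16*l + 52) + d*(-4*l^2 - 108*l + 328) + 32*l^2 - 160*l + 192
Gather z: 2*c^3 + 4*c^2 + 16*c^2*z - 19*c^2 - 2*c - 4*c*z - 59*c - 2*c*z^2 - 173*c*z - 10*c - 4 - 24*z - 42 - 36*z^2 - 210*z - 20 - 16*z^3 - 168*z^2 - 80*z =2*c^3 - 15*c^2 - 71*c - 16*z^3 + z^2*(-2*c - 204) + z*(16*c^2 - 177*c - 314) - 66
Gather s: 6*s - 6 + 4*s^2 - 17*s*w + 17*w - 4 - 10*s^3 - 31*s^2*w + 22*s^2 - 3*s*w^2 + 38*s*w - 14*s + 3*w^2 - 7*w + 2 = -10*s^3 + s^2*(26 - 31*w) + s*(-3*w^2 + 21*w - 8) + 3*w^2 + 10*w - 8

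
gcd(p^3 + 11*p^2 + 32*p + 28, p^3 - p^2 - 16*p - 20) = p^2 + 4*p + 4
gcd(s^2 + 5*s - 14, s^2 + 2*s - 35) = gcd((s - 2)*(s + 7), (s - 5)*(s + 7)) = s + 7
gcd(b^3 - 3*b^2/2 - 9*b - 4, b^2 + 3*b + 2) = b + 2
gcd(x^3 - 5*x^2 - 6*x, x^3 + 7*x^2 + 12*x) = x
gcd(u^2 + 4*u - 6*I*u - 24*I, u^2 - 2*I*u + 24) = u - 6*I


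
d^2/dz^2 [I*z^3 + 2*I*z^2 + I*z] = I*(6*z + 4)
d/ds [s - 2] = 1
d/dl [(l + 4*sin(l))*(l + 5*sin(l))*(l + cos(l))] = -(l + 4*sin(l))*(l + 5*sin(l))*(sin(l) - 1) + (l + 4*sin(l))*(l + cos(l))*(5*cos(l) + 1) + (l + 5*sin(l))*(l + cos(l))*(4*cos(l) + 1)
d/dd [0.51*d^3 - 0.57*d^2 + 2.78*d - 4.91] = 1.53*d^2 - 1.14*d + 2.78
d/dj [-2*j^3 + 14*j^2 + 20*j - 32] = -6*j^2 + 28*j + 20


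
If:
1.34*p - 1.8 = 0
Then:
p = 1.34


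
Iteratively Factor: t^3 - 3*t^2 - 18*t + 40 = (t + 4)*(t^2 - 7*t + 10) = (t - 2)*(t + 4)*(t - 5)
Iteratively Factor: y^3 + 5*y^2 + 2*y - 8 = (y + 2)*(y^2 + 3*y - 4) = (y + 2)*(y + 4)*(y - 1)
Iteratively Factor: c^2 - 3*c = (c - 3)*(c)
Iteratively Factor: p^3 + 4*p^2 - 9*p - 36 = (p + 3)*(p^2 + p - 12) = (p - 3)*(p + 3)*(p + 4)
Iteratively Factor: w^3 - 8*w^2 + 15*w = (w - 3)*(w^2 - 5*w) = w*(w - 3)*(w - 5)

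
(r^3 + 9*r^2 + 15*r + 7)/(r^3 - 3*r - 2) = (r + 7)/(r - 2)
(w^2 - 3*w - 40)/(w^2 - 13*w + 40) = (w + 5)/(w - 5)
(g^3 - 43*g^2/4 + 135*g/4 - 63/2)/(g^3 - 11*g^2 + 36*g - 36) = (g - 7/4)/(g - 2)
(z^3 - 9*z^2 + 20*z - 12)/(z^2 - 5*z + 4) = (z^2 - 8*z + 12)/(z - 4)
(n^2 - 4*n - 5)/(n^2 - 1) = (n - 5)/(n - 1)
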